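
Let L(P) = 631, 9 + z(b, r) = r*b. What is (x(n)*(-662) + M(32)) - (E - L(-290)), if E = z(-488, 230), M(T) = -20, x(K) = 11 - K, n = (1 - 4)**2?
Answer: 111536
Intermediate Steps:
n = 9 (n = (-3)**2 = 9)
z(b, r) = -9 + b*r (z(b, r) = -9 + r*b = -9 + b*r)
E = -112249 (E = -9 - 488*230 = -9 - 112240 = -112249)
(x(n)*(-662) + M(32)) - (E - L(-290)) = ((11 - 1*9)*(-662) - 20) - (-112249 - 1*631) = ((11 - 9)*(-662) - 20) - (-112249 - 631) = (2*(-662) - 20) - 1*(-112880) = (-1324 - 20) + 112880 = -1344 + 112880 = 111536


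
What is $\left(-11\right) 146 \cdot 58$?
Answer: $-93148$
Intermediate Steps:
$\left(-11\right) 146 \cdot 58 = \left(-1606\right) 58 = -93148$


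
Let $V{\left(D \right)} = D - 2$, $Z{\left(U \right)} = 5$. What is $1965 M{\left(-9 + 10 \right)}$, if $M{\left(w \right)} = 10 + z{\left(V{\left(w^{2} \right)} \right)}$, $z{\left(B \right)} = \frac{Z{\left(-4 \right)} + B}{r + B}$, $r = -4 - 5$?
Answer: $18864$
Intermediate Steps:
$r = -9$
$V{\left(D \right)} = -2 + D$
$z{\left(B \right)} = \frac{5 + B}{-9 + B}$
$M{\left(w \right)} = 10 + \frac{3 + w^{2}}{-11 + w^{2}}$ ($M{\left(w \right)} = 10 + \frac{5 + \left(-2 + w^{2}\right)}{-9 + \left(-2 + w^{2}\right)} = 10 + \frac{3 + w^{2}}{-11 + w^{2}}$)
$1965 M{\left(-9 + 10 \right)} = 1965 \frac{-107 + 11 \left(-9 + 10\right)^{2}}{-11 + \left(-9 + 10\right)^{2}} = 1965 \frac{-107 + 11 \cdot 1^{2}}{-11 + 1^{2}} = 1965 \frac{-107 + 11 \cdot 1}{-11 + 1} = 1965 \frac{-107 + 11}{-10} = 1965 \left(\left(- \frac{1}{10}\right) \left(-96\right)\right) = 1965 \cdot \frac{48}{5} = 18864$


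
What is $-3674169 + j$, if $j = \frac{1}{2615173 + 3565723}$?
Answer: $- \frac{22709656475423}{6180896} \approx -3.6742 \cdot 10^{6}$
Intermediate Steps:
$j = \frac{1}{6180896} \approx 1.6179 \cdot 10^{-7}$
$-3674169 + j = -3674169 + \frac{1}{6180896} = - \frac{22709656475423}{6180896}$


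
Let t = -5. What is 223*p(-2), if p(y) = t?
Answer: -1115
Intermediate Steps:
p(y) = -5
223*p(-2) = 223*(-5) = -1115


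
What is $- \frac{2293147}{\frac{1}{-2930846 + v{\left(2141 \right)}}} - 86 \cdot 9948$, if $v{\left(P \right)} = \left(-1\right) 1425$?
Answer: $6724127591309$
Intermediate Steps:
$v{\left(P \right)} = -1425$
$- \frac{2293147}{\frac{1}{-2930846 + v{\left(2141 \right)}}} - 86 \cdot 9948 = - \frac{2293147}{\frac{1}{-2930846 - 1425}} - 86 \cdot 9948 = - \frac{2293147}{\frac{1}{-2932271}} - 855528 = - \frac{2293147}{- \frac{1}{2932271}} - 855528 = \left(-2293147\right) \left(-2932271\right) - 855528 = 6724128446837 - 855528 = 6724127591309$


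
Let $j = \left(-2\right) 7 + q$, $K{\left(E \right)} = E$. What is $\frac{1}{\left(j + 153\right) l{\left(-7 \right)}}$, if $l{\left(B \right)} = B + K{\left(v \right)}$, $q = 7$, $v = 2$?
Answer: $- \frac{1}{730} \approx -0.0013699$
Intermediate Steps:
$j = -7$ ($j = \left(-2\right) 7 + 7 = -14 + 7 = -7$)
$l{\left(B \right)} = 2 + B$ ($l{\left(B \right)} = B + 2 = 2 + B$)
$\frac{1}{\left(j + 153\right) l{\left(-7 \right)}} = \frac{1}{\left(-7 + 153\right) \left(2 - 7\right)} = \frac{1}{146 \left(-5\right)} = \frac{1}{-730} = - \frac{1}{730}$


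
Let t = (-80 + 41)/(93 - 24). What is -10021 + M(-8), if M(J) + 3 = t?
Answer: -230565/23 ≈ -10025.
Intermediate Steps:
t = -13/23 (t = -39/69 = -39*1/69 = -13/23 ≈ -0.56522)
M(J) = -82/23 (M(J) = -3 - 13/23 = -82/23)
-10021 + M(-8) = -10021 - 82/23 = -230565/23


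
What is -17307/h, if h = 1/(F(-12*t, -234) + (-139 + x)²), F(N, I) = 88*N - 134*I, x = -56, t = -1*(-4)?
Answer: -1127672199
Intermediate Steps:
t = 4
F(N, I) = -134*I + 88*N
h = 1/65157 (h = 1/((-134*(-234) + 88*(-12*4)) + (-139 - 56)²) = 1/((31356 + 88*(-48)) + (-195)²) = 1/((31356 - 4224) + 38025) = 1/(27132 + 38025) = 1/65157 ≈ 1.5348e-5)
-17307/h = -17307/1/65157 = -17307*65157 = -1127672199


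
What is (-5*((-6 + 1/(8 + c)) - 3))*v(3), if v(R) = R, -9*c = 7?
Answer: 1728/13 ≈ 132.92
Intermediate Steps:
c = -7/9 (c = -1/9*7 = -7/9 ≈ -0.77778)
(-5*((-6 + 1/(8 + c)) - 3))*v(3) = -5*((-6 + 1/(8 - 7/9)) - 3)*3 = -5*((-6 + 1/(65/9)) - 3)*3 = -5*((-6 + 9/65) - 3)*3 = -5*(-381/65 - 3)*3 = -5*(-576/65)*3 = (576/13)*3 = 1728/13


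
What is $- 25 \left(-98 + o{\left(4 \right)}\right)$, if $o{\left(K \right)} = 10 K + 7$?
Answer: $1275$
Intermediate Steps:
$o{\left(K \right)} = 7 + 10 K$
$- 25 \left(-98 + o{\left(4 \right)}\right) = - 25 \left(-98 + \left(7 + 10 \cdot 4\right)\right) = - 25 \left(-98 + \left(7 + 40\right)\right) = - 25 \left(-98 + 47\right) = \left(-25\right) \left(-51\right) = 1275$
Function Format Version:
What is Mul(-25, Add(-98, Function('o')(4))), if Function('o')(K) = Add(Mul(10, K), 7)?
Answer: 1275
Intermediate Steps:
Function('o')(K) = Add(7, Mul(10, K))
Mul(-25, Add(-98, Function('o')(4))) = Mul(-25, Add(-98, Add(7, Mul(10, 4)))) = Mul(-25, Add(-98, Add(7, 40))) = Mul(-25, Add(-98, 47)) = Mul(-25, -51) = 1275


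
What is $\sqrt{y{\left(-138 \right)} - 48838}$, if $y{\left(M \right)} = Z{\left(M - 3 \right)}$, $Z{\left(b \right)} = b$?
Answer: $i \sqrt{48979} \approx 221.31 i$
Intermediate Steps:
$y{\left(M \right)} = -3 + M$ ($y{\left(M \right)} = M - 3 = -3 + M$)
$\sqrt{y{\left(-138 \right)} - 48838} = \sqrt{\left(-3 - 138\right) - 48838} = \sqrt{-141 - 48838} = \sqrt{-48979} = i \sqrt{48979}$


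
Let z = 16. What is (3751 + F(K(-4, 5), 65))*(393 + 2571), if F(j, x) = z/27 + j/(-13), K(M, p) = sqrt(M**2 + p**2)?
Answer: 100077484/9 - 228*sqrt(41) ≈ 1.1118e+7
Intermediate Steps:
F(j, x) = 16/27 - j/13 (F(j, x) = 16/27 + j/(-13) = 16*(1/27) + j*(-1/13) = 16/27 - j/13)
(3751 + F(K(-4, 5), 65))*(393 + 2571) = (3751 + (16/27 - sqrt((-4)**2 + 5**2)/13))*(393 + 2571) = (3751 + (16/27 - sqrt(16 + 25)/13))*2964 = (3751 + (16/27 - sqrt(41)/13))*2964 = (101293/27 - sqrt(41)/13)*2964 = 100077484/9 - 228*sqrt(41)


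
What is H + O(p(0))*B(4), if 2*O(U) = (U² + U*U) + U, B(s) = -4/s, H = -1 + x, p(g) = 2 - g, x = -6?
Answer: -12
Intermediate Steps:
H = -7 (H = -1 - 6 = -7)
O(U) = U² + U/2 (O(U) = ((U² + U*U) + U)/2 = ((U² + U²) + U)/2 = (2*U² + U)/2 = (U + 2*U²)/2 = U² + U/2)
H + O(p(0))*B(4) = -7 + ((2 - 1*0)*(½ + (2 - 1*0)))*(-4/4) = -7 + ((2 + 0)*(½ + (2 + 0)))*(-4*¼) = -7 + (2*(½ + 2))*(-1) = -7 + (2*(5/2))*(-1) = -7 + 5*(-1) = -7 - 5 = -12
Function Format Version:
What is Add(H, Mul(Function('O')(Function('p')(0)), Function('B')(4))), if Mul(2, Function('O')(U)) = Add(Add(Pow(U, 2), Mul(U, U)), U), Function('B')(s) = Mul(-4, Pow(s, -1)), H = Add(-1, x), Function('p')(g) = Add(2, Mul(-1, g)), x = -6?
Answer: -12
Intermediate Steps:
H = -7 (H = Add(-1, -6) = -7)
Function('O')(U) = Add(Pow(U, 2), Mul(Rational(1, 2), U)) (Function('O')(U) = Mul(Rational(1, 2), Add(Add(Pow(U, 2), Mul(U, U)), U)) = Mul(Rational(1, 2), Add(Add(Pow(U, 2), Pow(U, 2)), U)) = Mul(Rational(1, 2), Add(Mul(2, Pow(U, 2)), U)) = Mul(Rational(1, 2), Add(U, Mul(2, Pow(U, 2)))) = Add(Pow(U, 2), Mul(Rational(1, 2), U)))
Add(H, Mul(Function('O')(Function('p')(0)), Function('B')(4))) = Add(-7, Mul(Mul(Add(2, Mul(-1, 0)), Add(Rational(1, 2), Add(2, Mul(-1, 0)))), Mul(-4, Pow(4, -1)))) = Add(-7, Mul(Mul(Add(2, 0), Add(Rational(1, 2), Add(2, 0))), Mul(-4, Rational(1, 4)))) = Add(-7, Mul(Mul(2, Add(Rational(1, 2), 2)), -1)) = Add(-7, Mul(Mul(2, Rational(5, 2)), -1)) = Add(-7, Mul(5, -1)) = Add(-7, -5) = -12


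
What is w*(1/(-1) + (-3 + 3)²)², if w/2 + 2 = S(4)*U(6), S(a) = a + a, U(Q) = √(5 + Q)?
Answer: -4 + 16*√11 ≈ 49.066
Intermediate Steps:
S(a) = 2*a
w = -4 + 16*√11 (w = -4 + 2*((2*4)*√(5 + 6)) = -4 + 2*(8*√11) = -4 + 16*√11 ≈ 49.066)
w*(1/(-1) + (-3 + 3)²)² = (-4 + 16*√11)*(1/(-1) + (-3 + 3)²)² = (-4 + 16*√11)*(-1 + 0²)² = (-4 + 16*√11)*(-1 + 0)² = (-4 + 16*√11)*(-1)² = (-4 + 16*√11)*1 = -4 + 16*√11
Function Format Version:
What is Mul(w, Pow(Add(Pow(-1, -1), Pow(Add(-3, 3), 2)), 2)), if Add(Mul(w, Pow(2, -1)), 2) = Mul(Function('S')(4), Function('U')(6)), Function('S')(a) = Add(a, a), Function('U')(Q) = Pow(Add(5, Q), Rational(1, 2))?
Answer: Add(-4, Mul(16, Pow(11, Rational(1, 2)))) ≈ 49.066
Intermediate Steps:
Function('S')(a) = Mul(2, a)
w = Add(-4, Mul(16, Pow(11, Rational(1, 2)))) (w = Add(-4, Mul(2, Mul(Mul(2, 4), Pow(Add(5, 6), Rational(1, 2))))) = Add(-4, Mul(2, Mul(8, Pow(11, Rational(1, 2))))) = Add(-4, Mul(16, Pow(11, Rational(1, 2)))) ≈ 49.066)
Mul(w, Pow(Add(Pow(-1, -1), Pow(Add(-3, 3), 2)), 2)) = Mul(Add(-4, Mul(16, Pow(11, Rational(1, 2)))), Pow(Add(Pow(-1, -1), Pow(Add(-3, 3), 2)), 2)) = Mul(Add(-4, Mul(16, Pow(11, Rational(1, 2)))), Pow(Add(-1, Pow(0, 2)), 2)) = Mul(Add(-4, Mul(16, Pow(11, Rational(1, 2)))), Pow(Add(-1, 0), 2)) = Mul(Add(-4, Mul(16, Pow(11, Rational(1, 2)))), Pow(-1, 2)) = Mul(Add(-4, Mul(16, Pow(11, Rational(1, 2)))), 1) = Add(-4, Mul(16, Pow(11, Rational(1, 2))))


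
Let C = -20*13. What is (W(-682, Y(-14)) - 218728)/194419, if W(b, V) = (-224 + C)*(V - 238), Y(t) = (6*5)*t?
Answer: 99744/194419 ≈ 0.51304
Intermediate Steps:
C = -260
Y(t) = 30*t
W(b, V) = 115192 - 484*V (W(b, V) = (-224 - 260)*(V - 238) = -484*(-238 + V) = 115192 - 484*V)
(W(-682, Y(-14)) - 218728)/194419 = ((115192 - 14520*(-14)) - 218728)/194419 = ((115192 - 484*(-420)) - 218728)*(1/194419) = ((115192 + 203280) - 218728)*(1/194419) = (318472 - 218728)*(1/194419) = 99744*(1/194419) = 99744/194419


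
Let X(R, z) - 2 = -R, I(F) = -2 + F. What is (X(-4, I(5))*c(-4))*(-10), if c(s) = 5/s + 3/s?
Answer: 120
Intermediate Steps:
c(s) = 8/s
X(R, z) = 2 - R
(X(-4, I(5))*c(-4))*(-10) = ((2 - 1*(-4))*(8/(-4)))*(-10) = ((2 + 4)*(8*(-¼)))*(-10) = (6*(-2))*(-10) = -12*(-10) = 120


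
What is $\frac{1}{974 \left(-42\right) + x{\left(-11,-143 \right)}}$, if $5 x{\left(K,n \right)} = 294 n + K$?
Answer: $- \frac{5}{246593} \approx -2.0276 \cdot 10^{-5}$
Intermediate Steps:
$x{\left(K,n \right)} = \frac{K}{5} + \frac{294 n}{5}$ ($x{\left(K,n \right)} = \frac{294 n + K}{5} = \frac{K + 294 n}{5} = \frac{K}{5} + \frac{294 n}{5}$)
$\frac{1}{974 \left(-42\right) + x{\left(-11,-143 \right)}} = \frac{1}{974 \left(-42\right) + \left(\frac{1}{5} \left(-11\right) + \frac{294}{5} \left(-143\right)\right)} = \frac{1}{-40908 - \frac{42053}{5}} = \frac{1}{- \frac{246593}{5}} = - \frac{5}{246593}$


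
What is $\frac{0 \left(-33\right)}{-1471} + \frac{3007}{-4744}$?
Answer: $- \frac{3007}{4744} \approx -0.63385$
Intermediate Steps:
$\frac{0 \left(-33\right)}{-1471} + \frac{3007}{-4744} = 0 \left(- \frac{1}{1471}\right) + 3007 \left(- \frac{1}{4744}\right) = 0 - \frac{3007}{4744} = - \frac{3007}{4744}$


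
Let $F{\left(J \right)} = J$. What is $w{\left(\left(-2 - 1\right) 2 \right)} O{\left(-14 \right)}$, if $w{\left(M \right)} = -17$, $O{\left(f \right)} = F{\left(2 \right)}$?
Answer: $-34$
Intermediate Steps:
$O{\left(f \right)} = 2$
$w{\left(\left(-2 - 1\right) 2 \right)} O{\left(-14 \right)} = \left(-17\right) 2 = -34$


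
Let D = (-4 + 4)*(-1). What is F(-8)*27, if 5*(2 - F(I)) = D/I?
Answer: 54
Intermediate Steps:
D = 0 (D = 0*(-1) = 0)
F(I) = 2 (F(I) = 2 - 0/I = 2 - ⅕*0 = 2 + 0 = 2)
F(-8)*27 = 2*27 = 54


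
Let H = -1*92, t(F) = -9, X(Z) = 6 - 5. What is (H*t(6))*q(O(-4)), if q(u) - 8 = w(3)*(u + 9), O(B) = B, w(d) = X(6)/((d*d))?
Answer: 7084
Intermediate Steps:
X(Z) = 1
w(d) = d⁻² (w(d) = 1/(d*d) = 1/d² = d⁻²)
H = -92
q(u) = 9 + u/9 (q(u) = 8 + (u + 9)/3² = 8 + (9 + u)/9 = 8 + (1 + u/9) = 9 + u/9)
(H*t(6))*q(O(-4)) = (-92*(-9))*(9 + (⅑)*(-4)) = 828*(9 - 4/9) = 828*(77/9) = 7084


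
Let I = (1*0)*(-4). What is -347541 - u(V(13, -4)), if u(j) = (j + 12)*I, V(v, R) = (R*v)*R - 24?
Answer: -347541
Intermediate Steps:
V(v, R) = -24 + v*R**2 (V(v, R) = v*R**2 - 24 = -24 + v*R**2)
I = 0 (I = 0*(-4) = 0)
u(j) = 0 (u(j) = (j + 12)*0 = (12 + j)*0 = 0)
-347541 - u(V(13, -4)) = -347541 - 1*0 = -347541 + 0 = -347541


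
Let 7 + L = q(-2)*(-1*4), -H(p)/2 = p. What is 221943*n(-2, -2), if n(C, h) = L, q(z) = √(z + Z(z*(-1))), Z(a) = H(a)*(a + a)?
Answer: -1553601 - 2663316*I*√2 ≈ -1.5536e+6 - 3.7665e+6*I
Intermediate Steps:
H(p) = -2*p
Z(a) = -4*a² (Z(a) = (-2*a)*(a + a) = (-2*a)*(2*a) = -4*a²)
q(z) = √(z - 4*z²)
L = -7 - 12*I*√2 (L = -7 + √(-2*(1 - 4*(-2)))*(-1*4) = -7 + √(-2*(1 + 8))*(-4) = -7 + √(-2*9)*(-4) = -7 + √(-18)*(-4) = -7 + (3*I*√2)*(-4) = -7 - 12*I*√2 ≈ -7.0 - 16.971*I)
n(C, h) = -7 - 12*I*√2
221943*n(-2, -2) = 221943*(-7 - 12*I*√2) = -1553601 - 2663316*I*√2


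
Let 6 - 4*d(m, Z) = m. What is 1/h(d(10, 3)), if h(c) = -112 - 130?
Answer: -1/242 ≈ -0.0041322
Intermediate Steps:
d(m, Z) = 3/2 - m/4
h(c) = -242
1/h(d(10, 3)) = 1/(-242) = -1/242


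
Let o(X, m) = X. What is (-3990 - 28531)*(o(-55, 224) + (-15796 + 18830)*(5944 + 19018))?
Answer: -2462966650213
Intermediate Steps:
(-3990 - 28531)*(o(-55, 224) + (-15796 + 18830)*(5944 + 19018)) = (-3990 - 28531)*(-55 + (-15796 + 18830)*(5944 + 19018)) = -32521*(-55 + 3034*24962) = -32521*(-55 + 75734708) = -32521*75734653 = -2462966650213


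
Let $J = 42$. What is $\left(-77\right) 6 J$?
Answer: $-19404$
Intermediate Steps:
$\left(-77\right) 6 J = \left(-77\right) 6 \cdot 42 = \left(-462\right) 42 = -19404$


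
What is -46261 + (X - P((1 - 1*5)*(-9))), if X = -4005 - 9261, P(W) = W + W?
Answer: -59599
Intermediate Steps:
P(W) = 2*W
X = -13266
-46261 + (X - P((1 - 1*5)*(-9))) = -46261 + (-13266 - 2*(1 - 1*5)*(-9)) = -46261 + (-13266 - 2*(1 - 5)*(-9)) = -46261 + (-13266 - 2*(-4*(-9))) = -46261 + (-13266 - 2*36) = -46261 + (-13266 - 1*72) = -46261 + (-13266 - 72) = -46261 - 13338 = -59599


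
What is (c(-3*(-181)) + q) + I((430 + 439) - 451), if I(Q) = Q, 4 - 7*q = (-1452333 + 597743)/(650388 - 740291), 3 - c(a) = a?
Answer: -7024740/57211 ≈ -122.79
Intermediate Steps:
c(a) = 3 - a
q = -44998/57211 (q = 4/7 - (-1452333 + 597743)/(7*(650388 - 740291)) = 4/7 - (-854590)/(7*(-89903)) = 4/7 - (-854590)*(-1)/(7*89903) = 4/7 - ⅐*77690/8173 = 4/7 - 77690/57211 = -44998/57211 ≈ -0.78653)
(c(-3*(-181)) + q) + I((430 + 439) - 451) = ((3 - (-3)*(-181)) - 44998/57211) + ((430 + 439) - 451) = ((3 - 1*543) - 44998/57211) + (869 - 451) = ((3 - 543) - 44998/57211) + 418 = (-540 - 44998/57211) + 418 = -30938938/57211 + 418 = -7024740/57211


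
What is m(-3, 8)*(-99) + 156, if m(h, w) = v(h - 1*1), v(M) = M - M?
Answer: 156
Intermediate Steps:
v(M) = 0
m(h, w) = 0
m(-3, 8)*(-99) + 156 = 0*(-99) + 156 = 0 + 156 = 156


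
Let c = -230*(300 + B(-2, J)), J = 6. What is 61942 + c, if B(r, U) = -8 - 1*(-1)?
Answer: -5448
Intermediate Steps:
B(r, U) = -7 (B(r, U) = -8 + 1 = -7)
c = -67390 (c = -230*(300 - 7) = -230*293 = -67390)
61942 + c = 61942 - 67390 = -5448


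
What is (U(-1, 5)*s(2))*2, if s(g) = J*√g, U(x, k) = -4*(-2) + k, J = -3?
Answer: -78*√2 ≈ -110.31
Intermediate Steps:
U(x, k) = 8 + k
s(g) = -3*√g
(U(-1, 5)*s(2))*2 = ((8 + 5)*(-3*√2))*2 = (13*(-3*√2))*2 = -39*√2*2 = -78*√2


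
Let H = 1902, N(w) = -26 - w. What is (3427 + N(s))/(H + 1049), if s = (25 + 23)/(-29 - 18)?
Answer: 159895/138697 ≈ 1.1528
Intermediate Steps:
s = -48/47 (s = 48/(-47) = 48*(-1/47) = -48/47 ≈ -1.0213)
(3427 + N(s))/(H + 1049) = (3427 + (-26 - 1*(-48/47)))/(1902 + 1049) = (3427 + (-26 + 48/47))/2951 = (3427 - 1174/47)*(1/2951) = (159895/47)*(1/2951) = 159895/138697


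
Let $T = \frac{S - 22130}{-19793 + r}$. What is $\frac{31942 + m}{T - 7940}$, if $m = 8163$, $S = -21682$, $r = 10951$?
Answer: $- \frac{177304205}{35080834} \approx -5.0542$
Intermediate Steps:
$T = \frac{21906}{4421}$ ($T = \frac{-21682 - 22130}{-19793 + 10951} = - \frac{43812}{-8842} = \left(-43812\right) \left(- \frac{1}{8842}\right) = \frac{21906}{4421} \approx 4.955$)
$\frac{31942 + m}{T - 7940} = \frac{31942 + 8163}{\frac{21906}{4421} - 7940} = \frac{40105}{- \frac{35080834}{4421}} = 40105 \left(- \frac{4421}{35080834}\right) = - \frac{177304205}{35080834}$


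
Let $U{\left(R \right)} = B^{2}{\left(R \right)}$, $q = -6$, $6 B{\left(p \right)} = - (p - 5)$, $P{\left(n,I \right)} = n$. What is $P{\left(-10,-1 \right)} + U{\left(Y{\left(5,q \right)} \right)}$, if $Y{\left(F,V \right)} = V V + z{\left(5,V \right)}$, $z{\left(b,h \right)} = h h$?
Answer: $\frac{4129}{36} \approx 114.69$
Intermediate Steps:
$z{\left(b,h \right)} = h^{2}$
$B{\left(p \right)} = \frac{5}{6} - \frac{p}{6}$ ($B{\left(p \right)} = \frac{\left(-1\right) \left(p - 5\right)}{6} = \frac{\left(-1\right) \left(-5 + p\right)}{6} = \frac{5 - p}{6} = \frac{5}{6} - \frac{p}{6}$)
$Y{\left(F,V \right)} = 2 V^{2}$ ($Y{\left(F,V \right)} = V V + V^{2} = V^{2} + V^{2} = 2 V^{2}$)
$U{\left(R \right)} = \left(\frac{5}{6} - \frac{R}{6}\right)^{2}$
$P{\left(-10,-1 \right)} + U{\left(Y{\left(5,q \right)} \right)} = -10 + \frac{\left(-5 + 2 \left(-6\right)^{2}\right)^{2}}{36} = -10 + \frac{\left(-5 + 2 \cdot 36\right)^{2}}{36} = -10 + \frac{\left(-5 + 72\right)^{2}}{36} = -10 + \frac{67^{2}}{36} = -10 + \frac{1}{36} \cdot 4489 = -10 + \frac{4489}{36} = \frac{4129}{36}$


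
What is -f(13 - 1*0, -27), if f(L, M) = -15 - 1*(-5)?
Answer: 10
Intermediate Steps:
f(L, M) = -10 (f(L, M) = -15 + 5 = -10)
-f(13 - 1*0, -27) = -1*(-10) = 10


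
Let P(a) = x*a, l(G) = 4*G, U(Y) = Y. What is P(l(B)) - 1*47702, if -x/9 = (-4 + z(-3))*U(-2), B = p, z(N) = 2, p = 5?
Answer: -48422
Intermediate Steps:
B = 5
x = -36 (x = -9*(-4 + 2)*(-2) = -(-18)*(-2) = -9*4 = -36)
P(a) = -36*a
P(l(B)) - 1*47702 = -144*5 - 1*47702 = -36*20 - 47702 = -720 - 47702 = -48422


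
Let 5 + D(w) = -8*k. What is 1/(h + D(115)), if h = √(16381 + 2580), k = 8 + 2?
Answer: 85/11736 + √18961/11736 ≈ 0.018976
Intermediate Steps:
k = 10
h = √18961 ≈ 137.70
D(w) = -85 (D(w) = -5 - 8*10 = -5 - 80 = -85)
1/(h + D(115)) = 1/(√18961 - 85) = 1/(-85 + √18961)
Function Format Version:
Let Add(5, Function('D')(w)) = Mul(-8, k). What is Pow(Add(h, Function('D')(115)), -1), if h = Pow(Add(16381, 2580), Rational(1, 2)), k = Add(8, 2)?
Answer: Add(Rational(85, 11736), Mul(Rational(1, 11736), Pow(18961, Rational(1, 2)))) ≈ 0.018976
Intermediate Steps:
k = 10
h = Pow(18961, Rational(1, 2)) ≈ 137.70
Function('D')(w) = -85 (Function('D')(w) = Add(-5, Mul(-8, 10)) = Add(-5, -80) = -85)
Pow(Add(h, Function('D')(115)), -1) = Pow(Add(Pow(18961, Rational(1, 2)), -85), -1) = Pow(Add(-85, Pow(18961, Rational(1, 2))), -1)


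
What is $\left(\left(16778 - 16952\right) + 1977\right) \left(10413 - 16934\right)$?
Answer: $-11757363$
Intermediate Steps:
$\left(\left(16778 - 16952\right) + 1977\right) \left(10413 - 16934\right) = \left(-174 + 1977\right) \left(-6521\right) = 1803 \left(-6521\right) = -11757363$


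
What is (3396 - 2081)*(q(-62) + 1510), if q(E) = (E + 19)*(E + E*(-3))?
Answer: -5025930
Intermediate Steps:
q(E) = -2*E*(19 + E) (q(E) = (19 + E)*(E - 3*E) = (19 + E)*(-2*E) = -2*E*(19 + E))
(3396 - 2081)*(q(-62) + 1510) = (3396 - 2081)*(-2*(-62)*(19 - 62) + 1510) = 1315*(-2*(-62)*(-43) + 1510) = 1315*(-5332 + 1510) = 1315*(-3822) = -5025930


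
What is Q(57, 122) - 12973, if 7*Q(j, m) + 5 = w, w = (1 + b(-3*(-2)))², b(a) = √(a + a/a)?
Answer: -90808/7 + 2*√7/7 ≈ -12972.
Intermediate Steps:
b(a) = √(1 + a) (b(a) = √(a + 1) = √(1 + a))
w = (1 + √7)² (w = (1 + √(1 - 3*(-2)))² = (1 + √(1 + 6))² = (1 + √7)² ≈ 13.292)
Q(j, m) = -5/7 + (1 + √7)²/7
Q(57, 122) - 12973 = (3/7 + 2*√7/7) - 12973 = -90808/7 + 2*√7/7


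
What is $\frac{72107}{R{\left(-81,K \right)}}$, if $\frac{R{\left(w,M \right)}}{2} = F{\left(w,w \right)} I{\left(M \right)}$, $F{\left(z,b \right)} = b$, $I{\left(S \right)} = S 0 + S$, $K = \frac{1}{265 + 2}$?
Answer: $- \frac{6417523}{54} \approx -1.1884 \cdot 10^{5}$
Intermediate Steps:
$K = \frac{1}{267} \approx 0.0037453$
$I{\left(S \right)} = S$ ($I{\left(S \right)} = 0 + S = S$)
$R{\left(w,M \right)} = 2 M w$ ($R{\left(w,M \right)} = 2 w M = 2 M w$)
$\frac{72107}{R{\left(-81,K \right)}} = \frac{72107}{2 \cdot \frac{1}{267} \left(-81\right)} = \frac{72107}{- \frac{54}{89}} = 72107 \left(- \frac{89}{54}\right) = - \frac{6417523}{54}$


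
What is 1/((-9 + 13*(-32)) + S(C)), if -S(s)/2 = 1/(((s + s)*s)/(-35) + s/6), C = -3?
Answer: -71/30035 ≈ -0.0023639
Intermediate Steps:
S(s) = -2/(-2*s²/35 + s/6) (S(s) = -2/(((s + s)*s)/(-35) + s/6) = -2/(((2*s)*s)*(-1/35) + s*(⅙)) = -2/((2*s²)*(-1/35) + s/6) = -2/(-2*s²/35 + s/6))
1/((-9 + 13*(-32)) + S(C)) = 1/((-9 + 13*(-32)) + 420/(-3*(-35 + 12*(-3)))) = 1/((-9 - 416) + 420*(-⅓)/(-35 - 36)) = 1/(-425 + 420*(-⅓)/(-71)) = 1/(-425 + 420*(-⅓)*(-1/71)) = 1/(-425 + 140/71) = 1/(-30035/71) = -71/30035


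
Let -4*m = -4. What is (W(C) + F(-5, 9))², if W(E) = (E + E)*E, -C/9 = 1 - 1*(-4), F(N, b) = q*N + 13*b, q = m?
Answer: 17322244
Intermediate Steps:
m = 1 (m = -¼*(-4) = 1)
q = 1
F(N, b) = N + 13*b (F(N, b) = 1*N + 13*b = N + 13*b)
C = -45 (C = -9*(1 - 1*(-4)) = -9*(1 + 4) = -9*5 = -45)
W(E) = 2*E² (W(E) = (2*E)*E = 2*E²)
(W(C) + F(-5, 9))² = (2*(-45)² + (-5 + 13*9))² = (2*2025 + (-5 + 117))² = (4050 + 112)² = 4162² = 17322244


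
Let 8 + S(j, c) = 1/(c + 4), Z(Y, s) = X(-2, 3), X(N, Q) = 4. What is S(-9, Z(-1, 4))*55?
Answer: -3465/8 ≈ -433.13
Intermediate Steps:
Z(Y, s) = 4
S(j, c) = -8 + 1/(4 + c) (S(j, c) = -8 + 1/(c + 4) = -8 + 1/(4 + c))
S(-9, Z(-1, 4))*55 = ((-31 - 8*4)/(4 + 4))*55 = ((-31 - 32)/8)*55 = ((⅛)*(-63))*55 = -63/8*55 = -3465/8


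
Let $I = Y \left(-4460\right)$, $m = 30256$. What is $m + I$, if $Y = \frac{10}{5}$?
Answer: $21336$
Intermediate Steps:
$Y = 2$ ($Y = 10 \cdot \frac{1}{5} = 2$)
$I = -8920$ ($I = 2 \left(-4460\right) = -8920$)
$m + I = 30256 - 8920 = 21336$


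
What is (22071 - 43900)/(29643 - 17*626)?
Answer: -21829/19001 ≈ -1.1488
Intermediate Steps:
(22071 - 43900)/(29643 - 17*626) = -21829/(29643 - 10642) = -21829/19001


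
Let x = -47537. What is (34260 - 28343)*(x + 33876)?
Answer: -80832137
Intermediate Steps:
(34260 - 28343)*(x + 33876) = (34260 - 28343)*(-47537 + 33876) = 5917*(-13661) = -80832137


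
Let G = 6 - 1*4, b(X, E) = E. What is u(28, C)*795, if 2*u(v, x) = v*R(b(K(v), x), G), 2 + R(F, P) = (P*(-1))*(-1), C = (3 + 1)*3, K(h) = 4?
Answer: 0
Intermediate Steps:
G = 2 (G = 6 - 4 = 2)
C = 12 (C = 4*3 = 12)
R(F, P) = -2 + P (R(F, P) = -2 + (P*(-1))*(-1) = -2 - P*(-1) = -2 + P)
u(v, x) = 0 (u(v, x) = (v*(-2 + 2))/2 = (v*0)/2 = (½)*0 = 0)
u(28, C)*795 = 0*795 = 0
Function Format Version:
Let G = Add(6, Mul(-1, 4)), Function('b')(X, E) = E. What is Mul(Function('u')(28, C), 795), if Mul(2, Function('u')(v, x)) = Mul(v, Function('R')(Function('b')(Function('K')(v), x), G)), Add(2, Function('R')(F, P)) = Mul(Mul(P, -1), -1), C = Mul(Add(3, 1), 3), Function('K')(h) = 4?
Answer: 0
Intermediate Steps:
G = 2 (G = Add(6, -4) = 2)
C = 12 (C = Mul(4, 3) = 12)
Function('R')(F, P) = Add(-2, P) (Function('R')(F, P) = Add(-2, Mul(Mul(P, -1), -1)) = Add(-2, Mul(Mul(-1, P), -1)) = Add(-2, P))
Function('u')(v, x) = 0 (Function('u')(v, x) = Mul(Rational(1, 2), Mul(v, Add(-2, 2))) = Mul(Rational(1, 2), Mul(v, 0)) = Mul(Rational(1, 2), 0) = 0)
Mul(Function('u')(28, C), 795) = Mul(0, 795) = 0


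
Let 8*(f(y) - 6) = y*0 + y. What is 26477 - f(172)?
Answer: 52899/2 ≈ 26450.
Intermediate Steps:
f(y) = 6 + y/8 (f(y) = 6 + (y*0 + y)/8 = 6 + (0 + y)/8 = 6 + y/8)
26477 - f(172) = 26477 - (6 + (⅛)*172) = 26477 - (6 + 43/2) = 26477 - 1*55/2 = 26477 - 55/2 = 52899/2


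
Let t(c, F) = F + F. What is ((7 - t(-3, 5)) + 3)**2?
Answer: 0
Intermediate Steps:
t(c, F) = 2*F
((7 - t(-3, 5)) + 3)**2 = ((7 - 2*5) + 3)**2 = ((7 - 1*10) + 3)**2 = ((7 - 10) + 3)**2 = (-3 + 3)**2 = 0**2 = 0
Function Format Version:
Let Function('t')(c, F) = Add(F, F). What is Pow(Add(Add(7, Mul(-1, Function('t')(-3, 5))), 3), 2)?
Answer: 0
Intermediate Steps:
Function('t')(c, F) = Mul(2, F)
Pow(Add(Add(7, Mul(-1, Function('t')(-3, 5))), 3), 2) = Pow(Add(Add(7, Mul(-1, Mul(2, 5))), 3), 2) = Pow(Add(Add(7, Mul(-1, 10)), 3), 2) = Pow(Add(Add(7, -10), 3), 2) = Pow(Add(-3, 3), 2) = Pow(0, 2) = 0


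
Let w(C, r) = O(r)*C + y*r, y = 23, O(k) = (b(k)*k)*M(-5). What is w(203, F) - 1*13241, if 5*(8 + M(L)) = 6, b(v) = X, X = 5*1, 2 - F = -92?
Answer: -659867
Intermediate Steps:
F = 94 (F = 2 - 1*(-92) = 2 + 92 = 94)
X = 5
b(v) = 5
M(L) = -34/5 (M(L) = -8 + (⅕)*6 = -8 + 6/5 = -34/5)
O(k) = -34*k (O(k) = (5*k)*(-34/5) = -34*k)
w(C, r) = 23*r - 34*C*r (w(C, r) = (-34*r)*C + 23*r = -34*C*r + 23*r = 23*r - 34*C*r)
w(203, F) - 1*13241 = 94*(23 - 34*203) - 1*13241 = 94*(23 - 6902) - 13241 = 94*(-6879) - 13241 = -646626 - 13241 = -659867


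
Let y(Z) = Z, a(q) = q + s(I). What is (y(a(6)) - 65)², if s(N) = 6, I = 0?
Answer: 2809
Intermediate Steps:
a(q) = 6 + q (a(q) = q + 6 = 6 + q)
(y(a(6)) - 65)² = ((6 + 6) - 65)² = (12 - 65)² = (-53)² = 2809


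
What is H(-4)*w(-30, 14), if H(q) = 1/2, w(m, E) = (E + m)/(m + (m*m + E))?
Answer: -2/221 ≈ -0.0090498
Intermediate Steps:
w(m, E) = (E + m)/(E + m + m²) (w(m, E) = (E + m)/(m + (m² + E)) = (E + m)/(m + (E + m²)) = (E + m)/(E + m + m²))
H(q) = ½
H(-4)*w(-30, 14) = ((14 - 30)/(14 - 30 + (-30)²))/2 = (-16/(14 - 30 + 900))/2 = (-16/884)/2 = ((1/884)*(-16))/2 = (½)*(-4/221) = -2/221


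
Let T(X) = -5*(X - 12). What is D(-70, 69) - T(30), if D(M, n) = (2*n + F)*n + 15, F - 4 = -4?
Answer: 9627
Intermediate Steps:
F = 0 (F = 4 - 4 = 0)
T(X) = 60 - 5*X (T(X) = -5*(-12 + X) = 60 - 5*X)
D(M, n) = 15 + 2*n² (D(M, n) = (2*n + 0)*n + 15 = (2*n)*n + 15 = 2*n² + 15 = 15 + 2*n²)
D(-70, 69) - T(30) = (15 + 2*69²) - (60 - 5*30) = (15 + 2*4761) - (60 - 150) = (15 + 9522) - 1*(-90) = 9537 + 90 = 9627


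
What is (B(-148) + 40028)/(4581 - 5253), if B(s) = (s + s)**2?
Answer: -10637/56 ≈ -189.95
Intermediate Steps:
B(s) = 4*s**2 (B(s) = (2*s)**2 = 4*s**2)
(B(-148) + 40028)/(4581 - 5253) = (4*(-148)**2 + 40028)/(4581 - 5253) = (4*21904 + 40028)/(-672) = (87616 + 40028)*(-1/672) = 127644*(-1/672) = -10637/56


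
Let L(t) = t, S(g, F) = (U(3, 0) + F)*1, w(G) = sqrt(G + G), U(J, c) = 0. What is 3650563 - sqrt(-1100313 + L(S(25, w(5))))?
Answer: 3650563 - sqrt(-1100313 + sqrt(10)) ≈ 3.6506e+6 - 1049.0*I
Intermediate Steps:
w(G) = sqrt(2)*sqrt(G) (w(G) = sqrt(2*G) = sqrt(2)*sqrt(G))
S(g, F) = F (S(g, F) = (0 + F)*1 = F*1 = F)
3650563 - sqrt(-1100313 + L(S(25, w(5)))) = 3650563 - sqrt(-1100313 + sqrt(2)*sqrt(5)) = 3650563 - sqrt(-1100313 + sqrt(10))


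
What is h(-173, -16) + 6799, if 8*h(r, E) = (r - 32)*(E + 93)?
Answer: 38607/8 ≈ 4825.9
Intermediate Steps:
h(r, E) = (-32 + r)*(93 + E)/8 (h(r, E) = ((r - 32)*(E + 93))/8 = ((-32 + r)*(93 + E))/8 = (-32 + r)*(93 + E)/8)
h(-173, -16) + 6799 = (-372 - 4*(-16) + (93/8)*(-173) + (1/8)*(-16)*(-173)) + 6799 = (-372 + 64 - 16089/8 + 346) + 6799 = -15785/8 + 6799 = 38607/8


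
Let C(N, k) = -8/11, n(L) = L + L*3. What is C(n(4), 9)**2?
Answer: 64/121 ≈ 0.52893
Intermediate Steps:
n(L) = 4*L (n(L) = L + 3*L = 4*L)
C(N, k) = -8/11 (C(N, k) = -8*1/11 = -8/11)
C(n(4), 9)**2 = (-8/11)**2 = 64/121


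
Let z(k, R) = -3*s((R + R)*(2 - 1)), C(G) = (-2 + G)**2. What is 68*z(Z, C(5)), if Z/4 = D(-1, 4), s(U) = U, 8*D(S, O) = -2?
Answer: -3672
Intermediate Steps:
D(S, O) = -1/4 (D(S, O) = (1/8)*(-2) = -1/4)
Z = -1 (Z = 4*(-1/4) = -1)
z(k, R) = -6*R (z(k, R) = -3*(R + R)*(2 - 1) = -3*2*R = -6*R)
68*z(Z, C(5)) = 68*(-6*(-2 + 5)**2) = 68*(-6*3**2) = 68*(-6*9) = 68*(-54) = -3672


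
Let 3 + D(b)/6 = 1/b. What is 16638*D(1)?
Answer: -199656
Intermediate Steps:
D(b) = -18 + 6/b
16638*D(1) = 16638*(-18 + 6/1) = 16638*(-18 + 6*1) = 16638*(-18 + 6) = 16638*(-12) = -199656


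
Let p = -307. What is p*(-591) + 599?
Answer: 182036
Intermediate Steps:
p*(-591) + 599 = -307*(-591) + 599 = 181437 + 599 = 182036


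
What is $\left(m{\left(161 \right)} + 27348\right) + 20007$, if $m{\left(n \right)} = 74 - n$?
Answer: $47268$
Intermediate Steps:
$\left(m{\left(161 \right)} + 27348\right) + 20007 = \left(\left(74 - 161\right) + 27348\right) + 20007 = \left(-87 + 27348\right) + 20007 = 27261 + 20007 = 47268$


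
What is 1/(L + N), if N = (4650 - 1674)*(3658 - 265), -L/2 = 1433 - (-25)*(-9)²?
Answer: 1/10090652 ≈ 9.9102e-8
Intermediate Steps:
L = -6916 (L = -2*(1433 - (-25)*(-9)²) = -2*(1433 - (-25)*81) = -2*(1433 - 1*(-2025)) = -2*(1433 + 2025) = -2*3458 = -6916)
N = 10097568 (N = 2976*3393 = 10097568)
1/(L + N) = 1/(-6916 + 10097568) = 1/10090652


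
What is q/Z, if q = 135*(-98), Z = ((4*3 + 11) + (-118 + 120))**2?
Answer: -2646/125 ≈ -21.168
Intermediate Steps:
Z = 625 (Z = ((12 + 11) + 2)**2 = (23 + 2)**2 = 25**2 = 625)
q = -13230
q/Z = -13230/625 = -13230*1/625 = -2646/125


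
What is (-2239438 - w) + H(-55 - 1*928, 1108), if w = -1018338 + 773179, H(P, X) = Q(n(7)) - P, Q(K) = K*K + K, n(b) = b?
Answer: -1993240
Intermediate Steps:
Q(K) = K + K² (Q(K) = K² + K = K + K²)
H(P, X) = 56 - P (H(P, X) = 7*(1 + 7) - P = 7*8 - P = 56 - P)
w = -245159
(-2239438 - w) + H(-55 - 1*928, 1108) = (-2239438 - 1*(-245159)) + (56 - (-55 - 1*928)) = (-2239438 + 245159) + (56 - (-55 - 928)) = -1994279 + (56 - 1*(-983)) = -1994279 + (56 + 983) = -1994279 + 1039 = -1993240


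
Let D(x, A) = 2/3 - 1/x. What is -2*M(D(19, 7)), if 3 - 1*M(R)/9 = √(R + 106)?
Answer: -54 + 6*√346389/19 ≈ 131.86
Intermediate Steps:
D(x, A) = ⅔ - 1/x (D(x, A) = 2*(⅓) - 1/x = ⅔ - 1/x)
M(R) = 27 - 9*√(106 + R) (M(R) = 27 - 9*√(R + 106) = 27 - 9*√(106 + R))
-2*M(D(19, 7)) = -2*(27 - 9*√(106 + (⅔ - 1/19))) = -2*(27 - 9*√(106 + 35/57)) = -2*(27 - 3*√346389/19) = -54 + 6*√346389/19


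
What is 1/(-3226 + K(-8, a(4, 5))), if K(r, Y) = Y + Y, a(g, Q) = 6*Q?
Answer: -1/3166 ≈ -0.00031586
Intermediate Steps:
K(r, Y) = 2*Y
1/(-3226 + K(-8, a(4, 5))) = 1/(-3226 + 2*(6*5)) = 1/(-3226 + 2*30) = 1/(-3226 + 60) = 1/(-3166) = -1/3166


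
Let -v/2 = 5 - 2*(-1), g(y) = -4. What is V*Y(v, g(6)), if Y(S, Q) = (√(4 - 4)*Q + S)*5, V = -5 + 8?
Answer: -210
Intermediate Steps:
v = -14 (v = -2*(5 - 2*(-1)) = -2*(5 + 2) = -2*7 = -14)
V = 3
Y(S, Q) = 5*S (Y(S, Q) = (√0*Q + S)*5 = (0*Q + S)*5 = (0 + S)*5 = S*5 = 5*S)
V*Y(v, g(6)) = 3*(5*(-14)) = 3*(-70) = -210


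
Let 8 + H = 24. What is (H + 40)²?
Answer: 3136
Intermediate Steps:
H = 16 (H = -8 + 24 = 16)
(H + 40)² = (16 + 40)² = 56² = 3136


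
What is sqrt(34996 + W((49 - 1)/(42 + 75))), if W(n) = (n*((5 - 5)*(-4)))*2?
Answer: 2*sqrt(8749) ≈ 187.07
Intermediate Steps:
W(n) = 0 (W(n) = (n*(0*(-4)))*2 = (n*0)*2 = 0*2 = 0)
sqrt(34996 + W((49 - 1)/(42 + 75))) = sqrt(34996 + 0) = sqrt(34996) = 2*sqrt(8749)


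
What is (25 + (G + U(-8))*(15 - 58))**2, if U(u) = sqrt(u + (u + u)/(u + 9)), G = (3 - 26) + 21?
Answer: (111 - 86*I*sqrt(6))**2 ≈ -32055.0 - 46766.0*I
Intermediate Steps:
G = -2 (G = -23 + 21 = -2)
U(u) = sqrt(u + 2*u/(9 + u)) (U(u) = sqrt(u + (2*u)/(9 + u)) = sqrt(u + 2*u/(9 + u)))
(25 + (G + U(-8))*(15 - 58))**2 = (25 + (-2 + sqrt(-8*(11 - 8)/(9 - 8)))*(15 - 58))**2 = (25 + (-2 + sqrt(-8*3/1))*(-43))**2 = (25 + (-2 + sqrt(-8*1*3))*(-43))**2 = (25 + (-2 + sqrt(-24))*(-43))**2 = (25 + (-2 + 2*I*sqrt(6))*(-43))**2 = (25 + (86 - 86*I*sqrt(6)))**2 = (111 - 86*I*sqrt(6))**2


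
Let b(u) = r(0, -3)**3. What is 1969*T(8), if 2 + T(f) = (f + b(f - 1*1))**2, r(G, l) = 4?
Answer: 10203358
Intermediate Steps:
b(u) = 64 (b(u) = 4**3 = 64)
T(f) = -2 + (64 + f)**2 (T(f) = -2 + (f + 64)**2 = -2 + (64 + f)**2)
1969*T(8) = 1969*(-2 + (64 + 8)**2) = 1969*(-2 + 72**2) = 1969*(-2 + 5184) = 1969*5182 = 10203358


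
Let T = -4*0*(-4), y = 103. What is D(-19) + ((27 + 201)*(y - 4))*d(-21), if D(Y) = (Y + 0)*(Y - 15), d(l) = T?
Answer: 646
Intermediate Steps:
T = 0 (T = 0*(-4) = 0)
d(l) = 0
D(Y) = Y*(-15 + Y)
D(-19) + ((27 + 201)*(y - 4))*d(-21) = -19*(-15 - 19) + ((27 + 201)*(103 - 4))*0 = -19*(-34) + (228*99)*0 = 646 + 22572*0 = 646 + 0 = 646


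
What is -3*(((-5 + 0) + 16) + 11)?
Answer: -66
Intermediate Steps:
-3*(((-5 + 0) + 16) + 11) = -3*((-5 + 16) + 11) = -3*(11 + 11) = -3*22 = -66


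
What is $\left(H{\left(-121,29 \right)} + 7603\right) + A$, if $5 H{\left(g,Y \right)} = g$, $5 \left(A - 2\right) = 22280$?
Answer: $\frac{60184}{5} \approx 12037.0$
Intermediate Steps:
$A = 4458$ ($A = 2 + \frac{1}{5} \cdot 22280 = 2 + 4456 = 4458$)
$H{\left(g,Y \right)} = \frac{g}{5}$
$\left(H{\left(-121,29 \right)} + 7603\right) + A = \left(\frac{1}{5} \left(-121\right) + 7603\right) + 4458 = \left(- \frac{121}{5} + 7603\right) + 4458 = \frac{37894}{5} + 4458 = \frac{60184}{5}$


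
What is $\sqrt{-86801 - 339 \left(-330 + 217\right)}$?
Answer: $i \sqrt{48494} \approx 220.21 i$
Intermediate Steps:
$\sqrt{-86801 - 339 \left(-330 + 217\right)} = \sqrt{-86801 - -38307} = \sqrt{-86801 + 38307} = \sqrt{-48494} = i \sqrt{48494}$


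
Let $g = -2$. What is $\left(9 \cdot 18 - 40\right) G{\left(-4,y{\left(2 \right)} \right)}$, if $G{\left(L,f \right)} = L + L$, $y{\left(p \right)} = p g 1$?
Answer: $-976$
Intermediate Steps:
$y{\left(p \right)} = - 2 p$ ($y{\left(p \right)} = p \left(-2\right) 1 = - 2 p 1 = - 2 p$)
$G{\left(L,f \right)} = 2 L$
$\left(9 \cdot 18 - 40\right) G{\left(-4,y{\left(2 \right)} \right)} = \left(9 \cdot 18 - 40\right) 2 \left(-4\right) = \left(162 - 40\right) \left(-8\right) = 122 \left(-8\right) = -976$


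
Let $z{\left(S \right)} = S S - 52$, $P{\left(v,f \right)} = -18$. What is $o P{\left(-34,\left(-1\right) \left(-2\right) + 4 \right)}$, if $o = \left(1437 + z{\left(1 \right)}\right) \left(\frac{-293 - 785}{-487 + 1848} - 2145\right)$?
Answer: $\frac{72858713004}{1361} \approx 5.3533 \cdot 10^{7}$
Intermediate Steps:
$z{\left(S \right)} = -52 + S^{2}$ ($z{\left(S \right)} = S^{2} - 52 = -52 + S^{2}$)
$o = - \frac{4047706278}{1361}$ ($o = \left(1437 - \left(52 - 1^{2}\right)\right) \left(\frac{-293 - 785}{-487 + 1848} - 2145\right) = \left(1437 + \left(-52 + 1\right)\right) \left(- \frac{1078}{1361} - 2145\right) = \left(1437 - 51\right) \left(\left(-1078\right) \frac{1}{1361} - 2145\right) = 1386 \left(- \frac{1078}{1361} - 2145\right) = 1386 \left(- \frac{2920423}{1361}\right) = - \frac{4047706278}{1361} \approx -2.9741 \cdot 10^{6}$)
$o P{\left(-34,\left(-1\right) \left(-2\right) + 4 \right)} = \left(- \frac{4047706278}{1361}\right) \left(-18\right) = \frac{72858713004}{1361}$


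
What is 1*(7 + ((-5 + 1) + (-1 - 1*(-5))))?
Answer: 7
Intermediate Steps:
1*(7 + ((-5 + 1) + (-1 - 1*(-5)))) = 1*(7 + (-4 + (-1 + 5))) = 1*(7 + (-4 + 4)) = 1*(7 + 0) = 1*7 = 7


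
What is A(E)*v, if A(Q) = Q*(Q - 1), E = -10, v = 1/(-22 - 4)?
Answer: -55/13 ≈ -4.2308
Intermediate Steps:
v = -1/26 (v = 1/(-26) = -1/26 ≈ -0.038462)
A(Q) = Q*(-1 + Q)
A(E)*v = -10*(-1 - 10)*(-1/26) = -10*(-11)*(-1/26) = 110*(-1/26) = -55/13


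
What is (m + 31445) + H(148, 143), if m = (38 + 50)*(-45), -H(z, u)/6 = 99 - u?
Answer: 27749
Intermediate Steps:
H(z, u) = -594 + 6*u (H(z, u) = -6*(99 - u) = -594 + 6*u)
m = -3960 (m = 88*(-45) = -3960)
(m + 31445) + H(148, 143) = (-3960 + 31445) + (-594 + 6*143) = 27485 + (-594 + 858) = 27485 + 264 = 27749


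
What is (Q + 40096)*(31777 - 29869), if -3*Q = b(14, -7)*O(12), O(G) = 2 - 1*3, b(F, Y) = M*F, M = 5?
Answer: 76547688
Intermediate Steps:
b(F, Y) = 5*F
O(G) = -1 (O(G) = 2 - 3 = -1)
Q = 70/3 (Q = -5*14*(-1)/3 = -70*(-1)/3 = -⅓*(-70) = 70/3 ≈ 23.333)
(Q + 40096)*(31777 - 29869) = (70/3 + 40096)*(31777 - 29869) = (120358/3)*1908 = 76547688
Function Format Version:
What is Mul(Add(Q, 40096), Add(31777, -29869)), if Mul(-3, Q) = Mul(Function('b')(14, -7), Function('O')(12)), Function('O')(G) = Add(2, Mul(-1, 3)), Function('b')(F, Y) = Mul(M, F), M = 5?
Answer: 76547688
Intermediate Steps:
Function('b')(F, Y) = Mul(5, F)
Function('O')(G) = -1 (Function('O')(G) = Add(2, -3) = -1)
Q = Rational(70, 3) (Q = Mul(Rational(-1, 3), Mul(Mul(5, 14), -1)) = Mul(Rational(-1, 3), Mul(70, -1)) = Mul(Rational(-1, 3), -70) = Rational(70, 3) ≈ 23.333)
Mul(Add(Q, 40096), Add(31777, -29869)) = Mul(Add(Rational(70, 3), 40096), Add(31777, -29869)) = Mul(Rational(120358, 3), 1908) = 76547688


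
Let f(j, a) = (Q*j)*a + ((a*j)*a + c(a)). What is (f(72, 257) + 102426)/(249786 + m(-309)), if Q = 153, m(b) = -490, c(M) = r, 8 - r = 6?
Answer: 1922267/62324 ≈ 30.843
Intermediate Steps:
r = 2 (r = 8 - 1*6 = 8 - 6 = 2)
c(M) = 2
f(j, a) = 2 + j*a**2 + 153*a*j (f(j, a) = (153*j)*a + ((a*j)*a + 2) = 153*a*j + (j*a**2 + 2) = 153*a*j + (2 + j*a**2) = 2 + j*a**2 + 153*a*j)
(f(72, 257) + 102426)/(249786 + m(-309)) = ((2 + 72*257**2 + 153*257*72) + 102426)/(249786 - 490) = ((2 + 72*66049 + 2831112) + 102426)/249296 = ((2 + 4755528 + 2831112) + 102426)*(1/249296) = (7586642 + 102426)*(1/249296) = 7689068*(1/249296) = 1922267/62324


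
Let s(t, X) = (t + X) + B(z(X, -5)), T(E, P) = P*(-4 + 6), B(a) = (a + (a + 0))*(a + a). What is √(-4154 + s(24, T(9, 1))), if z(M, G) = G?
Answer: 2*I*√1007 ≈ 63.467*I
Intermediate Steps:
B(a) = 4*a² (B(a) = (a + a)*(2*a) = (2*a)*(2*a) = 4*a²)
T(E, P) = 2*P (T(E, P) = P*2 = 2*P)
s(t, X) = 100 + X + t (s(t, X) = (t + X) + 4*(-5)² = (X + t) + 4*25 = (X + t) + 100 = 100 + X + t)
√(-4154 + s(24, T(9, 1))) = √(-4154 + (100 + 2*1 + 24)) = √(-4154 + (100 + 2 + 24)) = √(-4154 + 126) = √(-4028) = 2*I*√1007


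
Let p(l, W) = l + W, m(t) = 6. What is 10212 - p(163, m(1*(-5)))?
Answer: 10043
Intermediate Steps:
p(l, W) = W + l
10212 - p(163, m(1*(-5))) = 10212 - (6 + 163) = 10212 - 1*169 = 10212 - 169 = 10043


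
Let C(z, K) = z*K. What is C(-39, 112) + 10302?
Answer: 5934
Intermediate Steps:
C(z, K) = K*z
C(-39, 112) + 10302 = 112*(-39) + 10302 = -4368 + 10302 = 5934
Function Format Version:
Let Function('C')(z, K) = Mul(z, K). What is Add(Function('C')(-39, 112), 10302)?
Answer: 5934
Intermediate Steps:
Function('C')(z, K) = Mul(K, z)
Add(Function('C')(-39, 112), 10302) = Add(Mul(112, -39), 10302) = Add(-4368, 10302) = 5934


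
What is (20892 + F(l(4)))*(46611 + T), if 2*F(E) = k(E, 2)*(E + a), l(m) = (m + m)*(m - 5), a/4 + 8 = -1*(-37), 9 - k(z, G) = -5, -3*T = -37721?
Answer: 1281229664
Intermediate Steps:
T = 37721/3 (T = -⅓*(-37721) = 37721/3 ≈ 12574.)
k(z, G) = 14 (k(z, G) = 9 - 1*(-5) = 9 + 5 = 14)
a = 116 (a = -32 + 4*(-1*(-37)) = -32 + 4*37 = -32 + 148 = 116)
l(m) = 2*m*(-5 + m) (l(m) = (2*m)*(-5 + m) = 2*m*(-5 + m))
F(E) = 812 + 7*E (F(E) = (14*(E + 116))/2 = (14*(116 + E))/2 = (1624 + 14*E)/2 = 812 + 7*E)
(20892 + F(l(4)))*(46611 + T) = (20892 + (812 + 7*(2*4*(-5 + 4))))*(46611 + 37721/3) = (20892 + (812 + 7*(2*4*(-1))))*(177554/3) = (20892 + (812 + 7*(-8)))*(177554/3) = (20892 + (812 - 56))*(177554/3) = (20892 + 756)*(177554/3) = 21648*(177554/3) = 1281229664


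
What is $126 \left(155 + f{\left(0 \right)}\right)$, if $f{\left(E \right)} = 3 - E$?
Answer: $19908$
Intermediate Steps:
$126 \left(155 + f{\left(0 \right)}\right) = 126 \left(155 + \left(3 - 0\right)\right) = 126 \left(155 + \left(3 + 0\right)\right) = 126 \left(155 + 3\right) = 126 \cdot 158 = 19908$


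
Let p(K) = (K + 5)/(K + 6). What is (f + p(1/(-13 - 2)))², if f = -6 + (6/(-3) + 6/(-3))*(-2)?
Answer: 63504/7921 ≈ 8.0172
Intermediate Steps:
p(K) = (5 + K)/(6 + K)
f = 2 (f = -6 + (6*(-⅓) + 6*(-⅓))*(-2) = -6 + (-2 - 2)*(-2) = -6 - 4*(-2) = -6 + 8 = 2)
(f + p(1/(-13 - 2)))² = (2 + (5 + 1/(-13 - 2))/(6 + 1/(-13 - 2)))² = (2 + (5 + 1/(-15))/(6 + 1/(-15)))² = (2 + (5 - 1/15)/(6 - 1/15))² = (2 + (74/15)/(89/15))² = (2 + (15/89)*(74/15))² = (2 + 74/89)² = (252/89)² = 63504/7921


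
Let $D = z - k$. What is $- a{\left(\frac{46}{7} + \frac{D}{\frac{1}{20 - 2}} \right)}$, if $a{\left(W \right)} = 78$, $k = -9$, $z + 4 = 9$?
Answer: $-78$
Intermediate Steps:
$z = 5$ ($z = -4 + 9 = 5$)
$D = 14$ ($D = 5 - -9 = 5 + 9 = 14$)
$- a{\left(\frac{46}{7} + \frac{D}{\frac{1}{20 - 2}} \right)} = \left(-1\right) 78 = -78$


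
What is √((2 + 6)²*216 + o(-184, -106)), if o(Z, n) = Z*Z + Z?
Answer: 2*√11874 ≈ 217.94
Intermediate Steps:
o(Z, n) = Z + Z² (o(Z, n) = Z² + Z = Z + Z²)
√((2 + 6)²*216 + o(-184, -106)) = √((2 + 6)²*216 - 184*(1 - 184)) = √(8²*216 - 184*(-183)) = √(64*216 + 33672) = √(13824 + 33672) = √47496 = 2*√11874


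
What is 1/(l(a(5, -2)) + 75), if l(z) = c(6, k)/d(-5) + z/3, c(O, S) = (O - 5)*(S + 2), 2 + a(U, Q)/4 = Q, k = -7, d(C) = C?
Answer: 3/212 ≈ 0.014151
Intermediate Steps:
a(U, Q) = -8 + 4*Q
c(O, S) = (-5 + O)*(2 + S)
l(z) = 1 + z/3 (l(z) = (-10 - 5*(-7) + 2*6 + 6*(-7))/(-5) + z/3 = (-10 + 35 + 12 - 42)*(-⅕) + z*(⅓) = -5*(-⅕) + z/3 = 1 + z/3)
1/(l(a(5, -2)) + 75) = 1/((1 + (-8 + 4*(-2))/3) + 75) = 1/((1 + (-8 - 8)/3) + 75) = 1/((1 + (⅓)*(-16)) + 75) = 1/((1 - 16/3) + 75) = 1/(-13/3 + 75) = 1/(212/3) = 3/212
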